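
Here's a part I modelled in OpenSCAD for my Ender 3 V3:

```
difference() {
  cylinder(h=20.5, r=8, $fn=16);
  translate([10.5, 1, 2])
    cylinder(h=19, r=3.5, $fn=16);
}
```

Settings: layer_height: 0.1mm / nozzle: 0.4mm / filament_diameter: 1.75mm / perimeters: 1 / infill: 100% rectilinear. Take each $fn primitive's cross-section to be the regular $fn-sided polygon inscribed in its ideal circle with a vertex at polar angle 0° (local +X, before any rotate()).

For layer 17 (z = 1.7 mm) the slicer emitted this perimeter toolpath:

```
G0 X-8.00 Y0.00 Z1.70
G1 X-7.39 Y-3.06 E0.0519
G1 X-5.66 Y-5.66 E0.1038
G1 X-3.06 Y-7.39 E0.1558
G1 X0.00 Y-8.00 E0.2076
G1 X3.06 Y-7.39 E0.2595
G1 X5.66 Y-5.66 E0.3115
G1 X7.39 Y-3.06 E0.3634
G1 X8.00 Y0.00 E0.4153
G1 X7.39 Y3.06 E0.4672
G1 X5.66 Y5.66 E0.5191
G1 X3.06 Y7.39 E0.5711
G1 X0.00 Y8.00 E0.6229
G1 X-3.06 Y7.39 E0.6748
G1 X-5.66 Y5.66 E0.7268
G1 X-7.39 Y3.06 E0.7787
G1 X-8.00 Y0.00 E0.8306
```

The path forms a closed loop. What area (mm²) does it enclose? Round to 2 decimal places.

195.95 mm²

Apply the shoelace formula to the sequence of (X, Y) vertices; enclosed area = 195.95 mm².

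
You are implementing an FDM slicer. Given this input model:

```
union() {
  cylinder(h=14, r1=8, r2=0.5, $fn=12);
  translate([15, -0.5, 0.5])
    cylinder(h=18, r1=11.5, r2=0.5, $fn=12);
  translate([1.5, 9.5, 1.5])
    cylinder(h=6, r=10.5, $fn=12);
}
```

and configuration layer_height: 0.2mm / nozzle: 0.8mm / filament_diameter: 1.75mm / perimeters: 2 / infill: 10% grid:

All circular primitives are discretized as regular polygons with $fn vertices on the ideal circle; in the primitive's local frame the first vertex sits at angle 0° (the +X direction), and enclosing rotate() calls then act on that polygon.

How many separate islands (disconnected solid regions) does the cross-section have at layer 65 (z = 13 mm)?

At z = 13 mm: the cone (r1=8→r2=0.5) has section circumradius 1.036 here — a regular 12-gon; the cone at (15, -0.5) contributes a regular 12-gon of circumradius 3.861 (interpolated between r1=11.5 and r2=0.5 at t=0.694); the cylinder at (1.5, 9.5) does not reach this height (z outside [1.5, 7.5]); Combining (union): the 2 present regions are separate (no shared area or edge), so areas and boundary lengths simply add and each stays a separate island — 2 connected regions. Overall, the cross-section has 2 separate islands. Island count = 2.

2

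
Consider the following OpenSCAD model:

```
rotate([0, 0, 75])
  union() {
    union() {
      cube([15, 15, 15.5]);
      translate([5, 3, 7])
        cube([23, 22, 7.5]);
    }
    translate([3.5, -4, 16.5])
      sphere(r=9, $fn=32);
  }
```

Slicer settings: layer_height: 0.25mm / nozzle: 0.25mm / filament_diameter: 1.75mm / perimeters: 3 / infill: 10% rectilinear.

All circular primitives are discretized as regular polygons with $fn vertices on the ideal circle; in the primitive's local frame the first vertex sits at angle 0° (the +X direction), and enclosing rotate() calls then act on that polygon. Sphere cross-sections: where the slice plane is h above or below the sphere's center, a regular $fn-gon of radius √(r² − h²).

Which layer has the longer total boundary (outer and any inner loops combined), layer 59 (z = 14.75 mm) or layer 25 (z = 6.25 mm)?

Layer 59 (z = 14.75): the 15×15 cube contributes its full rectangle (perimeter 60.00 mm); the cube at (5, 3) does not reach this height (z outside [7, 14.5]); Combining (union): only the 15×15 cube is present, so the union is just that shape — boundary = 60.00 mm; the r=9 sphere at (3.5, -4) contributes a regular 32-gon of circumradius √(9²−1.75²) = 8.828 (perimeter = 2·32·8.828·sin(180°/32) = 55.38 mm); Combining (union): the regions partially overlap (shared area 42.84 mm²), so the edge portions inside another operand are dropped and the merged outline is re-measured after clipping — boundary = 86.69 mm; (whole slice rotated 75° about Z — lengths, areas and connectivity unchanged). So its perimeter = 86.69 mm. Layer 25 (z = 6.25): the cube (footprint 15×15) is included at this height (perimeter 60.00 mm); the cube at (5, 3) is absent (z outside [7, 14.5]); Merging all regions: only the 15×15 cube is present, so the union is just that shape — boundary = 60.00 mm; the sphere at (3.5, -4) does not reach this height (|z−center|=10.250 > r=9); Taking the union: only that combined region is present, so the union is just that shape — boundary = 60.00 mm; (rotated 75° about Z; rotation is an isometry so areas/perimeters/island counts are preserved). So its perimeter = 60.00 mm. Layer 59 is larger (86.69 vs 60.00 mm).

layer 59 (z = 14.75 mm)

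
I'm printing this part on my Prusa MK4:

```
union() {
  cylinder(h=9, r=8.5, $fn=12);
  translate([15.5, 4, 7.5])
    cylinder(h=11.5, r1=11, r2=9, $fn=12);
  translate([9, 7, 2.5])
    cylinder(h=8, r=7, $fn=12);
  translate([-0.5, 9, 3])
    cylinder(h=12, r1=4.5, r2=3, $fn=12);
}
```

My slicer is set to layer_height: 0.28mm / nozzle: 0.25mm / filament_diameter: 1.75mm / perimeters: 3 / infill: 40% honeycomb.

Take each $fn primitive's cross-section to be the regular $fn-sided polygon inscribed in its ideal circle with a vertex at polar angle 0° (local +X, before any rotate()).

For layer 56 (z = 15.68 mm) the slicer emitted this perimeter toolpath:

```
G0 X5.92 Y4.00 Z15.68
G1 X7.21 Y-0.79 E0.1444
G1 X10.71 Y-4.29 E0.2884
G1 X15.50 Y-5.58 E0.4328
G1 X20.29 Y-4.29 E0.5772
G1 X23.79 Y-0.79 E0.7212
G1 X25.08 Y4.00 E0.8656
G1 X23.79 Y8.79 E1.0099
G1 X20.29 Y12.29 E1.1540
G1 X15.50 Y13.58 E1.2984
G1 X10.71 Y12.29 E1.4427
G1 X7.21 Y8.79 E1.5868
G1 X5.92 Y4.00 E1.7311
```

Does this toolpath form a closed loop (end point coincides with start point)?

Start point (G0): (5.92, 4.00). End point (last G1): the path returns to the start — closed.

yes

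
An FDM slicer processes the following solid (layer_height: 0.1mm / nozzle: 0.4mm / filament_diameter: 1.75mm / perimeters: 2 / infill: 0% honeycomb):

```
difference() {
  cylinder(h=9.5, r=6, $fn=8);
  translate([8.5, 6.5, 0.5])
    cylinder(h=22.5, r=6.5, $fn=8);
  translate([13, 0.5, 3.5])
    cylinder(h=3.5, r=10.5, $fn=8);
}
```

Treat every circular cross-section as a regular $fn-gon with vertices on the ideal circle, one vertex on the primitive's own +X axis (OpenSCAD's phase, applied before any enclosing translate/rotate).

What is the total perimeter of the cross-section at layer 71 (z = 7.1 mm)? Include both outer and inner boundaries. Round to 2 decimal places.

At z = 7.1 mm: the r=6 cylinder contributes a regular 8-gon of circumradius 6 (perimeter = 2·8·6.000·sin(180°/8) = 36.74 mm); the r=6.5 cylinder at (8.5, 6.5) gives a regular 8-gon of circumradius 6.5 (constant along its height) (perimeter = 2·8·6.500·sin(180°/8) = 39.80 mm); the cylinder at (13, 0.5) is not intersected at this z (z outside [3.5, 7]); After the difference (first − rest): starting from the r=6 cylinder, the r=6.5 cylinder at (8.5, 6.5) partially overlaps it — only the 3.91 mm² overlap (of its 119.50 mm²) is removed, clipping the outline — boundary = 36.74 mm. Overall, the cross-section is a single solid region. Total boundary length (outer) = 36.74 mm.

36.74 mm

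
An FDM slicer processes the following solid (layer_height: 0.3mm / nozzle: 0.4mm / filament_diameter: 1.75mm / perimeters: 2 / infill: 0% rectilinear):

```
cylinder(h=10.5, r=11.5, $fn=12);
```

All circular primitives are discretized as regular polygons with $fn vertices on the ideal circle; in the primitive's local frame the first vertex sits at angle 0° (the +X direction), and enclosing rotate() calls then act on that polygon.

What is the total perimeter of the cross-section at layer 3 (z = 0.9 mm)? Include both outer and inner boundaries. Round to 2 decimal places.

71.43 mm

At z = 0.9 mm: the r=11.5 cylinder contributes a regular 12-gon of circumradius 11.5 (perimeter = 2·12·11.500·sin(180°/12) = 71.43 mm). Overall, the cross-section is a single solid region. Total boundary length (outer) = 71.43 mm.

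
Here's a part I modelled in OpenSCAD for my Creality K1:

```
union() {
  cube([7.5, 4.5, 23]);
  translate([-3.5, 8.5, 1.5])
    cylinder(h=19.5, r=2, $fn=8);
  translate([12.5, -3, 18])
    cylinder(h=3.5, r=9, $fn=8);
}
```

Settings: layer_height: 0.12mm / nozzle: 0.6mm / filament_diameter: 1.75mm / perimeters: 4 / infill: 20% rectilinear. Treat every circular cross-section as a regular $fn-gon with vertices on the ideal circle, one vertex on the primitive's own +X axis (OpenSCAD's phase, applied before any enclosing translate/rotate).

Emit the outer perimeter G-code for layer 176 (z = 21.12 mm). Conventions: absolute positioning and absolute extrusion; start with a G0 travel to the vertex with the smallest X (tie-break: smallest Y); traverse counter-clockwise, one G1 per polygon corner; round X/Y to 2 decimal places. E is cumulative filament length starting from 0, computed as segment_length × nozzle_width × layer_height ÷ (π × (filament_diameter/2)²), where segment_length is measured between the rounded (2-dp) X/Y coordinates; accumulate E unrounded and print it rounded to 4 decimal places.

G0 X0.00 Y0.00 Z21.12
G1 X4.74 Y0.00 E0.1419
G1 X3.50 Y-3.00 E0.2391
G1 X6.14 Y-9.36 E0.4452
G1 X12.50 Y-12.00 E0.6513
G1 X18.86 Y-9.36 E0.8575
G1 X21.50 Y-3.00 E1.0636
G1 X18.86 Y3.36 E1.2697
G1 X12.50 Y6.00 E1.4758
G1 X7.50 Y3.93 E1.6378
G1 X7.50 Y4.50 E1.6549
G1 X0.00 Y4.50 E1.8794
G1 X0.00 Y0.00 E2.0141

At z = 21.12 mm: the cube is present — its section is the full 7.5×4.5 rectangle; the cylinder at (-3.5, 8.5) is absent (z outside [1.5, 21]); the r=9 cylinder at (12.5, -3) gives a regular 8-gon of circumradius 9 (constant along its height); Taking the union: the regions partially overlap (shared area 7.32 mm²), so overlapping operands fuse into one piece — 1 connected region. The outline is a single polygon with 12 vertices. Extrusion per mm of travel: 0.6 × 0.12 / (π × 0.875²) = 0.029934. Accumulating E over each segment gives final E = 2.0141.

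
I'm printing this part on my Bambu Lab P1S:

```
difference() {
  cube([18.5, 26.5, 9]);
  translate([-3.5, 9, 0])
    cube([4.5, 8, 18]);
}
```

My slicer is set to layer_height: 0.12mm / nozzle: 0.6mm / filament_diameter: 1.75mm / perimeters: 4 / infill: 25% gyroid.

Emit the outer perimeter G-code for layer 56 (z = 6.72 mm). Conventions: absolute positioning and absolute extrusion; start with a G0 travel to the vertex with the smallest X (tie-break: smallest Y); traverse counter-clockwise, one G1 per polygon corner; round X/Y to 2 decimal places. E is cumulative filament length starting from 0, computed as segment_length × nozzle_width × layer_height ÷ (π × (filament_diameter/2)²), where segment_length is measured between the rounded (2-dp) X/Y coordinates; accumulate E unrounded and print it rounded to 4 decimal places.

G0 X0.00 Y0.00 Z6.72
G1 X18.50 Y0.00 E0.5538
G1 X18.50 Y26.50 E1.3470
G1 X0.00 Y26.50 E1.9008
G1 X0.00 Y17.00 E2.1852
G1 X1.00 Y17.00 E2.2151
G1 X1.00 Y9.00 E2.4546
G1 X0.00 Y9.00 E2.4845
G1 X0.00 Y0.00 E2.7539

At z = 6.72 mm: the cube is present — its section is the full 18.5×26.5 rectangle; the cube at (-3.5, 9) (footprint 4.5×8) is included at this height; Taking the first minus the rest: starting from the 18.5×26.5 cube, the 4.5×8 cube at (-3.5, 9) partially overlaps it — only the 8.00 mm² overlap (of its 36.00 mm²) is removed, clipping the outline — 1 connected region. The outline is a single polygon with 8 vertices. Extrusion per mm of travel: 0.6 × 0.12 / (π × 0.875²) = 0.029934. Accumulating E over each segment gives final E = 2.7539.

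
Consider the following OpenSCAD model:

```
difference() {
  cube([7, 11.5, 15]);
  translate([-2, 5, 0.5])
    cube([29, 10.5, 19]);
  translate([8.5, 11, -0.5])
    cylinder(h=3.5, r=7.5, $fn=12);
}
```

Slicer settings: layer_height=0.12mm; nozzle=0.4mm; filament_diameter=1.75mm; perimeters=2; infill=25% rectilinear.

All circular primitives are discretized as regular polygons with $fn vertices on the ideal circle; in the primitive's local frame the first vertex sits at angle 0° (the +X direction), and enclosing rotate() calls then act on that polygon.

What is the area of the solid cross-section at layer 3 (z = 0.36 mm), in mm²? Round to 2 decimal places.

At z = 0.36 mm: the cube is present — its section is the full 7×11.5 rectangle (area 80.50 mm²); the cube at (-2, 5) is absent (z outside [0.5, 19.5]); the r=7.5 cylinder at (8.5, 11) contributes a regular 12-gon of circumradius 7.5 (area = (12/2)·7.500²·sin(360°/12) = 168.75 mm²); Subtracting the remaining from the first: starting from the 7×11.5 cube (80.50 mm²), the r=7.5 cylinder at (8.5, 11) partially overlaps it — only the 34.21 mm² overlap (of its 168.75 mm²) is removed, clipping the outline — area = 46.29 mm². Overall, the cross-section is a single solid region. Net area = 46.29 mm².

46.29 mm²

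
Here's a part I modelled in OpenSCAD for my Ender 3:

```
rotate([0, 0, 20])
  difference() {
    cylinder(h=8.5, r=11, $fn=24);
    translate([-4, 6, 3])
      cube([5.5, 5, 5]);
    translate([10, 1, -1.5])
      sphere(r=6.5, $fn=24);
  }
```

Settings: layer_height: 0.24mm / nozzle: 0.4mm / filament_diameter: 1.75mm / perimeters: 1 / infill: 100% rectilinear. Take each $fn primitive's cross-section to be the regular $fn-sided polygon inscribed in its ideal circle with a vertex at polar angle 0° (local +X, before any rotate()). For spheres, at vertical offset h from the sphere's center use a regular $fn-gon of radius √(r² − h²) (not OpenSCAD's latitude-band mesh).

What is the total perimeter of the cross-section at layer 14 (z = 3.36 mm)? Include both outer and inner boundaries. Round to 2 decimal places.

82.53 mm

At z = 3.36 mm: the r=11 cylinder contributes a regular 24-gon of circumradius 11 (perimeter = 2·24·11.000·sin(180°/24) = 68.92 mm); the cube at (-4, 6) is present — its section is the full 5.5×5 rectangle (perimeter 21.00 mm); the r=6.5 sphere at (10, 1) contributes a regular 24-gon of circumradius √(6.5²−4.86²) = 4.316 (perimeter = 2·24·4.316·sin(180°/24) = 27.04 mm); Taking the first minus the rest: starting from the r=11 cylinder, the 5.5×5 cube at (-4, 6) partially overlaps it — only the 26.11 mm² overlap (of its 27.50 mm²) is removed, clipping the outline; the r=6.5 sphere at (10, 1) partially overlaps it — only the 34.08 mm² overlap (of its 57.86 mm²) is removed, clipping the outline — boundary = 82.53 mm; (whole slice rotated 20° about Z — lengths, areas and connectivity unchanged). Overall, the cross-section is a single solid region. Total boundary length (outer) = 82.53 mm.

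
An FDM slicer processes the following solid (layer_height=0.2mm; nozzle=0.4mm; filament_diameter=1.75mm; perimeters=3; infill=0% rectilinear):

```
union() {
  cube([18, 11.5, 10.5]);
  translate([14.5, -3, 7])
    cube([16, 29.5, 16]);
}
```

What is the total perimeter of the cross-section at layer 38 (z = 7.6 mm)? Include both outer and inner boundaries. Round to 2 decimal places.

At z = 7.6 mm: the cube (footprint 18×11.5) is included at this height (perimeter 59.00 mm); the cube at (14.5, -3) is present — its section is the full 16×29.5 rectangle (perimeter 91.00 mm); Combining (union): the regions partially overlap (shared area 40.25 mm²), so the edge portions inside another operand are dropped and the merged outline is re-measured after clipping — boundary = 120.00 mm. Overall, the cross-section is a single solid region. Total boundary length (outer) = 120.00 mm.

120.00 mm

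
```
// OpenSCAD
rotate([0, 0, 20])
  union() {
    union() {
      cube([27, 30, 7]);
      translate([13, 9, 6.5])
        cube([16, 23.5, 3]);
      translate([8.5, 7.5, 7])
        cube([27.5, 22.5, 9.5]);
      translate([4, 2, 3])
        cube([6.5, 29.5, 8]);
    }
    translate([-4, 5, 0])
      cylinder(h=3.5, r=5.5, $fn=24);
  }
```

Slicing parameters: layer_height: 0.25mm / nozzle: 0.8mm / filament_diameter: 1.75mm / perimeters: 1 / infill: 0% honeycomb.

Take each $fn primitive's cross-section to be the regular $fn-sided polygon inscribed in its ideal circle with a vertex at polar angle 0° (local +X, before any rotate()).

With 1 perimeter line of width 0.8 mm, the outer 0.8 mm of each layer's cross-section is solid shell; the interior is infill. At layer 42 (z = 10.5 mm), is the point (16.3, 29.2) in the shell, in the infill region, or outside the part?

At z = 10.5 mm: the cube is absent (z outside [0, 7]); the cube at (13, 9) is not intersected at this z (z outside [6.5, 9.5]); the 27.5×22.5 cube at (8.5, 7.5) contributes its full rectangle; the cube at (4, 2) is present — its section is the full 6.5×29.5 rectangle; Taking the union: the regions partially overlap (shared area 45.00 mm²), so overlapping operands fuse into one piece — 1 connected region; the cylinder at (-4, 5) does not reach this height (z outside [0, 3.5]); Merging all regions: only the result so far is present, so the union is just that shape — 1 connected region; (whole slice rotated 20° about Z — lengths, areas and connectivity unchanged). Overall, the cross-section is a single solid region. Undo the 20° rotation: the query point maps to (25.304, 21.864) in the un-rotated model frame. The nearest boundary edge runs (10.50, 30.00)→(36.00, 30.00); distance from the point to it = 8.14 mm. The point is inside the cross-section and 8.14 mm from the nearest boundary — more than the 0.8 mm shell width (1 × 0.8), so it's in the infill interior.

infill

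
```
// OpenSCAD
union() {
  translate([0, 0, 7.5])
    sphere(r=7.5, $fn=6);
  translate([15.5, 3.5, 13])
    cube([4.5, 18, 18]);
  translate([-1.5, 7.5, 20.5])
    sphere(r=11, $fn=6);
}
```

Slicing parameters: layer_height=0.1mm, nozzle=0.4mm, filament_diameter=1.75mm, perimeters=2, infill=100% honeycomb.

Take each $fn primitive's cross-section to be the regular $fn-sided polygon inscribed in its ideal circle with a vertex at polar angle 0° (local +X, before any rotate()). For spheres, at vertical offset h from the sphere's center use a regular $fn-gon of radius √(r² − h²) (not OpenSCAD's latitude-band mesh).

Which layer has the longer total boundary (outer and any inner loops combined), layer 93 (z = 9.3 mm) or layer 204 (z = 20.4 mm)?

layer 204 (z = 20.4 mm)

Layer 93 (z = 9.3): the r=7.5 sphere contributes a regular 6-gon of circumradius √(7.5²−1.8²) = 7.281 (perimeter = 2·6·7.281·sin(180°/6) = 43.68 mm); the cube at (15.5, 3.5) is not intersected at this z (z outside [13, 31]); the sphere at (-1.5, 7.5) is absent (|z−center|=11.200 > r=11); Taking the union: only the r=7.5 sphere is present, so the union is just that shape — boundary = 43.68 mm. So its perimeter = 43.68 mm. Layer 204 (z = 20.4): the sphere does not reach this height (|z−center|=12.900 > r=7.5); the 4.5×18 cube at (15.5, 3.5) contributes its full rectangle (perimeter 45.00 mm); the sphere at (-1.5, 7.5): section is a regular 6-gon, circumradius = √(r²−h²) = √(11²−0.1²) = 11.000 (perimeter = 2·6·11.000·sin(180°/6) = 66.00 mm); Merging all regions: the 2 present regions are separate (no shared area or edge), so areas and boundary lengths simply add and each stays a separate island — boundary = 111.00 mm. So its perimeter = 111.00 mm. Layer 204 is larger (111.00 vs 43.68 mm).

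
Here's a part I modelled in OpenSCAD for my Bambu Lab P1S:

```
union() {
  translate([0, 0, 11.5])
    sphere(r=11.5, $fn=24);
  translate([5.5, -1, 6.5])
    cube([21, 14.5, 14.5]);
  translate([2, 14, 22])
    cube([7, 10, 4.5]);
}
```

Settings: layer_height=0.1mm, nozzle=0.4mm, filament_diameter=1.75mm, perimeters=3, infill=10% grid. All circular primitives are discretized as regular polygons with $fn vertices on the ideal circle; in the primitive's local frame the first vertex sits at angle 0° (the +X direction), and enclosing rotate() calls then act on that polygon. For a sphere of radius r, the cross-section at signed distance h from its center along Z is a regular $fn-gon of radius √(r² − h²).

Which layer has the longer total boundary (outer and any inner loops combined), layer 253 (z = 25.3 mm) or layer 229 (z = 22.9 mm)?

layer 229 (z = 22.9 mm)

Layer 253 (z = 25.3): the sphere does not reach this height (|z−center|=13.800 > r=11.5); the cube at (5.5, -1) is absent (z outside [6.5, 21]); the 7×10 cube at (2, 14) contributes its full rectangle (perimeter 34.00 mm); Merging all regions: only the 7×10 cube at (2, 14) is present, so the union is just that shape — boundary = 34.00 mm. So its perimeter = 34.00 mm. Layer 229 (z = 22.9): the r=11.5 sphere contributes a regular 24-gon of circumradius √(11.5²−11.4²) = 1.513 (perimeter = 2·24·1.513·sin(180°/24) = 9.48 mm); the cube at (5.5, -1) does not reach this height (z outside [6.5, 21]); the cube at (2, 14) is present — its section is the full 7×10 rectangle (perimeter 34.00 mm); Merging all regions: the 2 present regions are separate (no shared area or edge), so areas and boundary lengths simply add and each stays a separate island — boundary = 43.48 mm. So its perimeter = 43.48 mm. Layer 229 is larger (43.48 vs 34.00 mm).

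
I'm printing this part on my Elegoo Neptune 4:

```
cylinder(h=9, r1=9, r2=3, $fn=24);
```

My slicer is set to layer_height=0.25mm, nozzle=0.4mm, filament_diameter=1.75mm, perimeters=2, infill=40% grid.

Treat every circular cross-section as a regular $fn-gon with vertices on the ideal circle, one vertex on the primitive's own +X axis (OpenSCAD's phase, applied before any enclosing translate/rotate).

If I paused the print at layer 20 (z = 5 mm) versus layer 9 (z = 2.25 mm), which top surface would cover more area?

Layer 20 (z = 5): the cone: at t=0.556 of its height the radius interpolates to r₁+(r₂−r₁)t = 5.667, giving a regular 24-gon of that circumradius (area = (24/2)·5.667²·sin(360°/24) = 99.73 mm²). So its area = 99.73 mm². Layer 9 (z = 2.25): the cone contributes a regular 24-gon of circumradius 7.500 (interpolated between r1=9 and r2=3 at t=0.250) (area = (24/2)·7.500²·sin(360°/24) = 174.70 mm²). So its area = 174.70 mm². Layer 9 is larger (174.70 vs 99.73 mm²).

layer 9 (z = 2.25 mm)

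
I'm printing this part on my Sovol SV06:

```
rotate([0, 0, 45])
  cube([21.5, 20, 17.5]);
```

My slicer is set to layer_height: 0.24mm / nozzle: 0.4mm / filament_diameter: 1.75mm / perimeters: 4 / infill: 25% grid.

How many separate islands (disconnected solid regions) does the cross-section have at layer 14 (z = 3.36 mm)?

1

At z = 3.36 mm: the cube is present — its section is the full 21.5×20 rectangle; (rotated 45° about Z; rotation is an isometry so areas/perimeters/island counts are preserved). Overall, the cross-section is a single solid region. Island count = 1.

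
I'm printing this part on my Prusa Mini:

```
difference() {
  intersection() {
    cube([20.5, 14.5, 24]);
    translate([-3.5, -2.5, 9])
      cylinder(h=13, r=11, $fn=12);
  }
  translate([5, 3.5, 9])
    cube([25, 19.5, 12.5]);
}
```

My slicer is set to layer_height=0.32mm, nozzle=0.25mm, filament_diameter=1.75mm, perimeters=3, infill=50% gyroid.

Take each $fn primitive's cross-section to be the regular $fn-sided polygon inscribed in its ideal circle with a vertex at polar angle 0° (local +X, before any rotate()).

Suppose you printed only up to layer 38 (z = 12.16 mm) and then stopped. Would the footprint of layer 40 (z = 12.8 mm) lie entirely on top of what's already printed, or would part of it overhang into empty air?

Compare the two slices. At z = 12.16: the cube is present — its section is the full 20.5×14.5 rectangle (area 297.25 mm²); the cylinder at (-3.5, -2.5): section is a regular 12-gon, circumradius r=11 (area = (12/2)·11.000²·sin(360°/12) = 363.00 mm²); After intersecting: the r=11 cylinder at (-3.5, -2.5) partially overlaps the 20.5×14.5 cube; clipping to the common part keeps 35.98 mm² — area = 35.98 mm²; the 25×19.5 cube at (5, 3.5) contributes its full rectangle (area 487.50 mm²); Taking the first minus the rest: starting from that combined region (35.98 mm²), the 25×19.5 cube at (5, 3.5) partially overlaps it — only the 0.14 mm² overlap (of its 487.50 mm²) is removed, clipping the outline — area = 35.84 mm². At z = 12.8: the cube is present — its section is the full 20.5×14.5 rectangle (area 297.25 mm²); the cylinder at (-3.5, -2.5): section is a regular 12-gon, circumradius r=11 (area = (12/2)·11.000²·sin(360°/12) = 363.00 mm²); After intersecting: the r=11 cylinder at (-3.5, -2.5) partially overlaps the 20.5×14.5 cube; clipping to the common part keeps 35.98 mm² — area = 35.98 mm²; the cube at (5, 3.5) is present — its section is the full 25×19.5 rectangle (area 487.50 mm²); After the difference (first − rest): starting from that combined region (35.98 mm²), the 25×19.5 cube at (5, 3.5) partially overlaps it — only the 0.14 mm² overlap (of its 487.50 mm²) is removed, clipping the outline — area = 35.84 mm². Checking containment: the cross-section at z = 12.8 is a subset of the cross-section at z = 12.16.

entirely on top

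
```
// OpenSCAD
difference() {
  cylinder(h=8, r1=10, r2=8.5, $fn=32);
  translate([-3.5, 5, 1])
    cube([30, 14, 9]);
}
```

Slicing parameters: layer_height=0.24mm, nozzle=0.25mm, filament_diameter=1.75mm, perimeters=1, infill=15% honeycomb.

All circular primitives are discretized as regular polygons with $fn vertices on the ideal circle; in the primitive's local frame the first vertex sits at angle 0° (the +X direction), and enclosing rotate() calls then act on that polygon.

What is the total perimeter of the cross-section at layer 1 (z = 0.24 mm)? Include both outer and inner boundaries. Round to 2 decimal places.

At z = 0.24 mm: the cone (r1=10→r2=8.5) has section circumradius 9.955 here — a regular 32-gon (perimeter = 2·32·9.955·sin(180°/32) = 62.45 mm); the cube at (-3.5, 5) does not reach this height (z outside [1, 10]); Subtracting the remaining from the first: none of the subtracted shapes is present at this height, so the cone is unchanged — boundary = 62.45 mm. Overall, the cross-section is a single solid region. Total boundary length (outer) = 62.45 mm.

62.45 mm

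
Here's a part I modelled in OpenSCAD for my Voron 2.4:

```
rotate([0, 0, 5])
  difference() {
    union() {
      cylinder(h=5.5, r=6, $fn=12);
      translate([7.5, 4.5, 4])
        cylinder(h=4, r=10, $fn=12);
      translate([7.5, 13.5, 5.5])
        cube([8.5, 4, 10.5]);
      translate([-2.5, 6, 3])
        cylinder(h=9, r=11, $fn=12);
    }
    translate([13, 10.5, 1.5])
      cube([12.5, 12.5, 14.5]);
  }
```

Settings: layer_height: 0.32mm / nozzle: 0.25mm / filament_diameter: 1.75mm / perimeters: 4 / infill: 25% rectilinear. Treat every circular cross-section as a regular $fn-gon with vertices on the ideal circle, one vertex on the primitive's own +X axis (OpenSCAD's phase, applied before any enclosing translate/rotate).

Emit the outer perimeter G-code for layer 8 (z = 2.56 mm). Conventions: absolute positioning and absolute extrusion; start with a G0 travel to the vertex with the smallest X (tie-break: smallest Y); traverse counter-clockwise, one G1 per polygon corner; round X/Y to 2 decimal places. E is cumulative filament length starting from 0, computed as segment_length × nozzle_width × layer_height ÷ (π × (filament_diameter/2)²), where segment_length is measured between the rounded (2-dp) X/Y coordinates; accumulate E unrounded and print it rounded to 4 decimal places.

At z = 2.56 mm: the r=6 cylinder contributes a regular 12-gon of circumradius 6; the cylinder at (7.5, 4.5) is not intersected at this z (z outside [4, 8]); the cube at (7.5, 13.5) does not reach this height (z outside [5.5, 16]); the cylinder at (-2.5, 6) is absent (z outside [3, 12]); Taking the union: only the r=6 cylinder is present, so the union is just that shape — 1 connected region; the cube at (13, 10.5) (footprint 12.5×12.5) is included at this height; Subtracting the remaining from the first: starting from that combined region, the 12.5×12.5 cube at (13, 10.5) misses the remaining region (no effect) — 1 connected region; (rotated 5° about Z; rotation is an isometry so areas/perimeters/island counts are preserved). The outline is a single polygon with 12 vertices. Extrusion per mm of travel: 0.25 × 0.32 / (π × 0.875²) = 0.033260. Accumulating E over each segment gives final E = 1.2397.

G0 X-5.98 Y-0.52 Z2.56
G1 X-4.91 Y-3.44 E0.1034
G1 X-2.54 Y-5.44 E0.2066
G1 X0.52 Y-5.98 E0.3099
G1 X3.44 Y-4.91 E0.4134
G1 X5.44 Y-2.54 E0.5165
G1 X5.98 Y0.52 E0.6199
G1 X4.91 Y3.44 E0.7233
G1 X2.54 Y5.44 E0.8264
G1 X-0.52 Y5.98 E0.9298
G1 X-3.44 Y4.91 E1.0332
G1 X-5.44 Y2.54 E1.1364
G1 X-5.98 Y-0.52 E1.2397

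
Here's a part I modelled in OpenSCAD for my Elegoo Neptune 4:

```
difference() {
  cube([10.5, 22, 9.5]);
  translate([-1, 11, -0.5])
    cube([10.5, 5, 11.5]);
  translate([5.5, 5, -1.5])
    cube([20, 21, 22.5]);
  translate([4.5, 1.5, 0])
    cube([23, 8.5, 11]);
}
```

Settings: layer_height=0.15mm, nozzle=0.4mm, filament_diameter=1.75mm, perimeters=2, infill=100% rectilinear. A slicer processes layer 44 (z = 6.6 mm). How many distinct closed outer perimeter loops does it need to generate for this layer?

At z = 6.6 mm: the cube is present — its section is the full 10.5×22 rectangle; the cube at (-1, 11) (footprint 10.5×5) is included at this height; the cube at (5.5, 5) is present — its section is the full 20×21 rectangle; the cube at (4.5, 1.5) (footprint 23×8.5) is included at this height; Taking the first minus the rest: starting from the 10.5×22 cube, the 10.5×5 cube at (-1, 11) partially overlaps it — only the 47.50 mm² overlap (of its 52.50 mm²) is removed, clipping the outline; the 20×21 cube at (5.5, 5) partially overlaps it — only the 65.00 mm² overlap (of its 420.00 mm²) is removed, clipping the outline; the 23×8.5 cube at (4.5, 1.5) partially overlaps it — only the 26.00 mm² overlap (of its 195.50 mm²) is removed, clipping the outline — 2 connected regions. The result has 2 disconnected regions.

2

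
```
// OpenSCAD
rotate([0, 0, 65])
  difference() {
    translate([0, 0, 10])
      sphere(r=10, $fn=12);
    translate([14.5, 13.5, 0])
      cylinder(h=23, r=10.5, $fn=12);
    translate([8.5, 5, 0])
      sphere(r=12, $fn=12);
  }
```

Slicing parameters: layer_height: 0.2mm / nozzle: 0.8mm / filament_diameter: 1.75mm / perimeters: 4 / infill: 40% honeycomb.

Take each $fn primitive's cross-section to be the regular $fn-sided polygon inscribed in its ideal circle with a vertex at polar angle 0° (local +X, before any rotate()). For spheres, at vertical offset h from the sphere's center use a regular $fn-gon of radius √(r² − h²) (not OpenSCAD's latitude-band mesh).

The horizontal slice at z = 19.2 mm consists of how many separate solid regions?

At z = 19.2 mm: the r=10 sphere contributes a regular 12-gon of circumradius √(10²−9.2²) = 3.919; the cylinder at (14.5, 13.5): section is a regular 12-gon, circumradius r=10.5; the sphere at (8.5, 5) is not intersected at this z (|z−center|=19.200 > r=12); After the difference (first − rest): starting from the r=10 sphere, the r=10.5 cylinder at (14.5, 13.5) misses the remaining region (no effect) — 1 connected region; (rotated 65° about Z; rotation is an isometry so areas/perimeters/island counts are preserved). The result has 1 disconnected region.

1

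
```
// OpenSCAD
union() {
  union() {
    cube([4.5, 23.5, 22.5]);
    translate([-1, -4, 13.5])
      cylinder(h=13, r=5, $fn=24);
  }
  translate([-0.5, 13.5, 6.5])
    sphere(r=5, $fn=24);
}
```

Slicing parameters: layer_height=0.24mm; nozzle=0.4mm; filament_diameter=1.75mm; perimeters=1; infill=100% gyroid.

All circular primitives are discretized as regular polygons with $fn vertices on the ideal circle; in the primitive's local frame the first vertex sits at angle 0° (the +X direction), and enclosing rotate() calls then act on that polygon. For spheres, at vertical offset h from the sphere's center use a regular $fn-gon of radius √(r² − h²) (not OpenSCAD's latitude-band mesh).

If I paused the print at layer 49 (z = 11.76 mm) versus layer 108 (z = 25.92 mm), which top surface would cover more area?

Layer 49 (z = 11.76): the cube is present — its section is the full 4.5×23.5 rectangle (area 105.75 mm²); the cylinder at (-1, -4) is not intersected at this z (z outside [13.5, 26.5]); Taking the union: only the 4.5×23.5 cube is present, so the union is just that shape — area = 105.75 mm²; the sphere at (-0.5, 13.5) does not reach this height (|z−center|=5.260 > r=5); Combining (union): only the result so far is present, so the union is just that shape — area = 105.75 mm². So its area = 105.75 mm². Layer 108 (z = 25.92): the cube is not intersected at this z (z outside [0, 22.5]); the cylinder at (-1, -4): section is a regular 24-gon, circumradius r=5 (area = (24/2)·5.000²·sin(360°/24) = 77.65 mm²); Merging all regions: only the r=5 cylinder at (-1, -4) is present, so the union is just that shape — area = 77.65 mm²; the sphere at (-0.5, 13.5) does not reach this height (|z−center|=19.420 > r=5); Merging all regions: only the result so far is present, so the union is just that shape — area = 77.65 mm². So its area = 77.65 mm². Layer 49 is larger (105.75 vs 77.65 mm²).

layer 49 (z = 11.76 mm)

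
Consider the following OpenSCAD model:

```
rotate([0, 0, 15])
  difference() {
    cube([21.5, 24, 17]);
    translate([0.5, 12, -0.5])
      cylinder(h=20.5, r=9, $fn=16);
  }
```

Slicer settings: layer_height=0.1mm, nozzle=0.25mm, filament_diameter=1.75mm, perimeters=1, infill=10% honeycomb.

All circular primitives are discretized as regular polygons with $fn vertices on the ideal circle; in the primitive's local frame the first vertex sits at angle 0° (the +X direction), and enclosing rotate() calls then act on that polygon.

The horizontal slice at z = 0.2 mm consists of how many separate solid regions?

1

At z = 0.2 mm: the cube is present — its section is the full 21.5×24 rectangle; the r=9 cylinder at (0.5, 12) contributes a regular 16-gon of circumradius 9; Taking the first minus the rest: starting from the 21.5×24 cube, the r=9 cylinder at (0.5, 12) partially overlaps it — only the 132.94 mm² overlap (of its 247.98 mm²) is removed, clipping the outline — 1 connected region; (rotated 15° about Z; rotation is an isometry so areas/perimeters/island counts are preserved). The result has 1 disconnected region.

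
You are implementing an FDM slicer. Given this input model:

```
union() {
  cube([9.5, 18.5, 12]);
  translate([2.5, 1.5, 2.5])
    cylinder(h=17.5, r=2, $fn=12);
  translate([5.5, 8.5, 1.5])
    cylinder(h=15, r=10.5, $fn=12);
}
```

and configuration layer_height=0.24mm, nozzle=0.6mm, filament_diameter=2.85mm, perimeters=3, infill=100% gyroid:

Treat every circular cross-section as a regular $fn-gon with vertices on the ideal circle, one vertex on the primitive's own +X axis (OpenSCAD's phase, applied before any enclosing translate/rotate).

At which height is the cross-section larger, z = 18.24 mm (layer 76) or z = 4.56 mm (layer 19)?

Layer 76 (z = 18.24): the cube is not intersected at this z (z outside [0, 12]); the r=2 cylinder at (2.5, 1.5) contributes a regular 12-gon of circumradius 2 (area = (12/2)·2.000²·sin(360°/12) = 12.00 mm²); the cylinder at (5.5, 8.5) is absent (z outside [1.5, 16.5]); Combining (union): only the r=2 cylinder at (2.5, 1.5) is present, so the union is just that shape — area = 12.00 mm². So its area = 12.00 mm². Layer 19 (z = 4.56): the cube is present — its section is the full 9.5×18.5 rectangle (area 175.75 mm²); the r=2 cylinder at (2.5, 1.5) gives a regular 12-gon of circumradius 2 (constant along its height) (area = (12/2)·2.000²·sin(360°/12) = 12.00 mm²); the r=10.5 cylinder at (5.5, 8.5) gives a regular 12-gon of circumradius 10.5 (constant along its height) (area = (12/2)·10.500²·sin(360°/12) = 330.75 mm²); Combining (union): the regions partially overlap — summed areas 518.50 mm² minus the doubly-counted overlap 185.35 mm² gives 333.15 mm² — area = 333.15 mm². So its area = 333.15 mm². Layer 19 is larger (333.15 vs 12.00 mm²).

layer 19 (z = 4.56 mm)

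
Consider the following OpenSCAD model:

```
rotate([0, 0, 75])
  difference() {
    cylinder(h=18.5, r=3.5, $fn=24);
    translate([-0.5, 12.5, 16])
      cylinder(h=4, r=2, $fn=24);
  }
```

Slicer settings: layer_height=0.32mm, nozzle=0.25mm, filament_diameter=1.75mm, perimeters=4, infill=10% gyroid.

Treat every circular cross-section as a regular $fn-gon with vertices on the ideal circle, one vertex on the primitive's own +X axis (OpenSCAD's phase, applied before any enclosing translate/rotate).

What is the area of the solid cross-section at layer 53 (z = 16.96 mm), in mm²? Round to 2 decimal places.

At z = 16.96 mm: the r=3.5 cylinder contributes a regular 24-gon of circumradius 3.5 (area = (24/2)·3.500²·sin(360°/24) = 38.05 mm²); the r=2 cylinder at (-0.5, 12.5) contributes a regular 24-gon of circumradius 2 (area = (24/2)·2.000²·sin(360°/24) = 12.42 mm²); Subtracting the remaining from the first: starting from the r=3.5 cylinder (38.05 mm²), the r=2 cylinder at (-0.5, 12.5) misses the remaining region (no effect) — area = 38.05 mm²; (whole slice rotated 75° about Z — lengths, areas and connectivity unchanged). Overall, the cross-section is a single solid region. Net area = 38.05 mm².

38.05 mm²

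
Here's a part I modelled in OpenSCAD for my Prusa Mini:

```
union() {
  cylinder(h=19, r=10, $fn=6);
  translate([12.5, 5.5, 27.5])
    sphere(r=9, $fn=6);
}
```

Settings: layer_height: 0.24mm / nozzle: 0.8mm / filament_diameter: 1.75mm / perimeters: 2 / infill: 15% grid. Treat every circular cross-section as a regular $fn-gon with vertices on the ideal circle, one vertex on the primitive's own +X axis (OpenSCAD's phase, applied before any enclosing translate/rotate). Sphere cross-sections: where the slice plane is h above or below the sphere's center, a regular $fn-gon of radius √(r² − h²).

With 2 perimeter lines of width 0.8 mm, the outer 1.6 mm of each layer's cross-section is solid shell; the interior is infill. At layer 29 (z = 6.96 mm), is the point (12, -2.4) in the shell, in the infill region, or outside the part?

At z = 6.96 mm: the r=10 cylinder gives a regular 6-gon of circumradius 10 (constant along its height); the sphere at (12.5, 5.5) is not intersected at this z (|z−center|=20.540 > r=9); Merging all regions: only the r=10 cylinder is present, so the union is just that shape — 1 connected region. Overall, the cross-section is a single solid region. The nearest boundary edge runs (5.00, -8.66)→(10.00, 0.00); distance from the point to it = 2.93 mm. The point is not inside any of the regions above, so it lies outside the cross-section (2.93 mm from the nearest boundary).

outside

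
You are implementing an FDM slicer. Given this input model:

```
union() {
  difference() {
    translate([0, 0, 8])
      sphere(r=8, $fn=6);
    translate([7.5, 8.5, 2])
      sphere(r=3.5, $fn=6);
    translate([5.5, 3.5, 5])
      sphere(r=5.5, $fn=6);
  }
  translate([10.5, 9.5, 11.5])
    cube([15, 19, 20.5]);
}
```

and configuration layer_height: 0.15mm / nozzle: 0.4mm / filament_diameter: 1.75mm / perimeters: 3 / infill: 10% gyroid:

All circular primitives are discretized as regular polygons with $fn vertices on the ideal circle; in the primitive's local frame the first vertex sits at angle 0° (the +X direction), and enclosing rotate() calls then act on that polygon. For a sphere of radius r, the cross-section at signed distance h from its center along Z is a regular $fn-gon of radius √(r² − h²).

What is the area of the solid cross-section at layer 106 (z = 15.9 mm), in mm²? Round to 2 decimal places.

At z = 15.9 mm: the r=8 sphere slices to a regular 6-gon of circumradius 1.261 (√(r²−h²) with h=7.9 from center) (area = (6/2)·1.261²·sin(360°/6) = 4.13 mm²); the sphere at (7.5, 8.5) is absent (|z−center|=13.900 > r=3.5); the sphere at (5.5, 3.5) is absent (|z−center|=10.900 > r=5.5); Taking the first minus the rest: none of the subtracted shapes is present at this height, so the r=8 sphere is unchanged — area = 4.13 mm²; the 15×19 cube at (10.5, 9.5) contributes its full rectangle (area 285.00 mm²); Combining (union): the 2 present regions are separate (no shared area or edge), so areas and boundary lengths simply add and each stays a separate island — area = 289.13 mm². Overall, the cross-section has 2 separate islands. Net area = 289.13 mm².

289.13 mm²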